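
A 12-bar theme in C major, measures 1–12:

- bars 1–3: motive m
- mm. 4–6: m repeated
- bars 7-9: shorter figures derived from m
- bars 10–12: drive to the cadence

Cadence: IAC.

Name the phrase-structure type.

sentence

Basic idea (measures 1-3) + its repetition (bars 4-6) form the presentation; fragmentation and cadence (bars 7–12) form the continuation — the 12-bar whole is a sentence.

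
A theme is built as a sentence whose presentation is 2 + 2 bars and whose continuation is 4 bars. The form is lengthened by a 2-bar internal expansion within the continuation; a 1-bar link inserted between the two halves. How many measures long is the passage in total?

11 measures

Basic sentence: 2 + 2 + 4 = 8 bars.
8 (basic form) + 2 (internal expansion) + 1 (link) = 11.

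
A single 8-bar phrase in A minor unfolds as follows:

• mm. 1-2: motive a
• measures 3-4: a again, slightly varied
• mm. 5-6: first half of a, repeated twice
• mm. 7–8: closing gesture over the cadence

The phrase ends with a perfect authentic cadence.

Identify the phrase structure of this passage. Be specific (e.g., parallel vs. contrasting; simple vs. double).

Basic idea (bars 1–2) + its repetition (mm. 3–4) form the presentation; fragmentation and cadence (measures 5-8) form the continuation — the 8-bar whole is a sentence.

sentence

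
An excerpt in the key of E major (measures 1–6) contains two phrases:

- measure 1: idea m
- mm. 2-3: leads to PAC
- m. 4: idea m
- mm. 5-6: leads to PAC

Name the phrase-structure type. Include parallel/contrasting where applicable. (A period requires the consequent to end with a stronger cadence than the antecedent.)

Both phrases have the same opening (m) and the same cadence (perfect authentic cadence): the second is a restatement, not a consequent, so this is a repeated phrase rather than a period.

repeated phrase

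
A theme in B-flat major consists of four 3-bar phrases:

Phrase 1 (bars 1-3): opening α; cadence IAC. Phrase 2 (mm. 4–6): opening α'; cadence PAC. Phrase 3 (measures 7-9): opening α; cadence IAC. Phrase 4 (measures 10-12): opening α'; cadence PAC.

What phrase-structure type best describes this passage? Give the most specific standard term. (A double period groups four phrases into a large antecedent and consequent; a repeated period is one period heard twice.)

The cadence pattern IAC–PAC–IAC–PAC is weak–strong twice, and phrases 3–4 restate phrases 1–2: a period heard twice, not a double period (which would end weakly at phrase 2).

repeated period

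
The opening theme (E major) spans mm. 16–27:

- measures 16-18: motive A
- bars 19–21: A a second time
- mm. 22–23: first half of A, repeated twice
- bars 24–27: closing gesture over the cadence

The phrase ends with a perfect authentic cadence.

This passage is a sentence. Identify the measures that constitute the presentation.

The presentation of a sentence is the basic idea (bars 16–18) plus its repetition (measures 19–21); the presentation is therefore measures 16–21.

measures 16–21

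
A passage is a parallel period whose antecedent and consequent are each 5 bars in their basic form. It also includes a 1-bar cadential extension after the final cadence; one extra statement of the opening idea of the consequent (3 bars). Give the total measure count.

14 measures

Basic parallel period: 5 + 5 = 10 bars.
10 (basic form) + 1 (cadential extension) + 3 (extra statement) = 14.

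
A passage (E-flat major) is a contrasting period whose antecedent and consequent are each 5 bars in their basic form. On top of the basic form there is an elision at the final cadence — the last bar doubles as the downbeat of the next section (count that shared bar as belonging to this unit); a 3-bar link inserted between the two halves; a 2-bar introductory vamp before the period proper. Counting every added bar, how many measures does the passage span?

Basic contrasting period: 5 + 5 = 10 bars.
10 (basic form) + 3 (link) + 2 (introduction) = 15.
The elision shares a bar with the next section but does not change this unit's count.

15 measures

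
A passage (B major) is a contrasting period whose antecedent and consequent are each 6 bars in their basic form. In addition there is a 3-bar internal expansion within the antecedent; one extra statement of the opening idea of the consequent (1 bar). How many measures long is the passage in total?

Basic contrasting period: 6 + 6 = 12 bars.
12 (basic form) + 3 (internal expansion) + 1 (extra statement) = 16.

16 measures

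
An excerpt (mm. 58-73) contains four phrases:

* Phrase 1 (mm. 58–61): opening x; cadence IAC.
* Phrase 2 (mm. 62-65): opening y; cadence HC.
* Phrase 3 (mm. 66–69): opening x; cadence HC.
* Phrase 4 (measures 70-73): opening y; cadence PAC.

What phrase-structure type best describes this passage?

Four phrases in two halves: the first half (measures 58–65) ends with a half cadence, the second (measures 66-73) with a perfect authentic cadence — a large antecedent–consequent pair, i.e. a double period.
Phrase 3 begins with the same material as phrase 1, making it parallel.

parallel double period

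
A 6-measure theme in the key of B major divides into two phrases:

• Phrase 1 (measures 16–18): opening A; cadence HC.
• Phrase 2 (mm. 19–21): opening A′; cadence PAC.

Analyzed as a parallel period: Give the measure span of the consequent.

measures 19–21

The antecedent is the phrase ending with the weaker cadence (half cadence, phrase 1) and the consequent the one ending more conclusively (perfect authentic cadence, phrase 2); the consequent is measures 19-21.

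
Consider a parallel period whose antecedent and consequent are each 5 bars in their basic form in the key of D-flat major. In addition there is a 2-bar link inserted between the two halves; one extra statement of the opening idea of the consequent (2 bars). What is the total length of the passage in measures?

Basic parallel period: 5 + 5 = 10 bars.
10 (basic form) + 2 (link) + 2 (extra statement) = 14.

14 measures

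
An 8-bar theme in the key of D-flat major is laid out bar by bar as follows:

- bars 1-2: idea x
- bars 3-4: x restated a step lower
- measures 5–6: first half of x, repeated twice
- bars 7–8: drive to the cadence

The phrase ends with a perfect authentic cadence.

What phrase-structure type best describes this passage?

Basic idea (mm. 1–2) + its repetition (mm. 3–4) form the presentation; fragmentation and cadence (mm. 5–8) form the continuation — the 8-bar whole is a sentence.

sentence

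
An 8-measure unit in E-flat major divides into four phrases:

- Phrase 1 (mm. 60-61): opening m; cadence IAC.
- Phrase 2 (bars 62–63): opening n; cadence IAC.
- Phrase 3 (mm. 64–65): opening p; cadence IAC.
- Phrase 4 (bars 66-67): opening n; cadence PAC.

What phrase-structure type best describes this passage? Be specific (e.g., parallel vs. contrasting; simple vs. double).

Four phrases in two halves: the first half (measures 60–63) ends with an imperfect authentic cadence, the second (mm. 64–67) with a perfect authentic cadence — a large antecedent–consequent pair, i.e. a double period.
Phrase 3 begins with different material from phrase 1, making it contrasting.

contrasting double period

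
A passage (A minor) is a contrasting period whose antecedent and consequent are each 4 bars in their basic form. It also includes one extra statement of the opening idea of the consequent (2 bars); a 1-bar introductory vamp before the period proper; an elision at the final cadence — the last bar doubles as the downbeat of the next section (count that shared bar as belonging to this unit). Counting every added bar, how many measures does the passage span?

11 measures

Basic contrasting period: 4 + 4 = 8 bars.
8 (basic form) + 2 (extra statement) + 1 (introduction) = 11.
The elision shares a bar with the next section but does not change this unit's count.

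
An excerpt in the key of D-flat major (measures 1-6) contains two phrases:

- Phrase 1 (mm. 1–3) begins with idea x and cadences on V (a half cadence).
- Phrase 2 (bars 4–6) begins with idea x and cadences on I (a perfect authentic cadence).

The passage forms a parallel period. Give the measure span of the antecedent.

measures 1–3

The antecedent is the phrase ending with the weaker cadence (half cadence, phrase 1) and the consequent the one ending more conclusively (perfect authentic cadence, phrase 2); the antecedent is measures 1–3.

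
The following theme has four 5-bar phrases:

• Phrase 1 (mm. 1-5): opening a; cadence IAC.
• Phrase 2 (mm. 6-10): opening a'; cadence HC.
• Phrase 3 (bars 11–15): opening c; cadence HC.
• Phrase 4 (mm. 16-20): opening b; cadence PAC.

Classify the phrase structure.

Four phrases in two halves: the first half (measures 1–10) ends with a half cadence, the second (mm. 11–20) with a perfect authentic cadence — a large antecedent–consequent pair, i.e. a double period.
Phrase 3 begins with different material from phrase 1, making it contrasting.

contrasting double period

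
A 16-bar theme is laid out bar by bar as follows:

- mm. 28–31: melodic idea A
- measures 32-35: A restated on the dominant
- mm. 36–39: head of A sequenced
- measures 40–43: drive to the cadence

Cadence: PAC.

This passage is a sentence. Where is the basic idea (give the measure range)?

measures 28–31

The presentation of a sentence is the basic idea (mm. 28–31) plus its repetition (bars 32–35); the basic idea is therefore mm. 28–31.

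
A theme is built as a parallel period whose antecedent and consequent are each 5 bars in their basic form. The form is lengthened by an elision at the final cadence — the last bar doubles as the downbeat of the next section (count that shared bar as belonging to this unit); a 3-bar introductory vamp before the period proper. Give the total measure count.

Basic parallel period: 5 + 5 = 10 bars.
10 (basic form) + 3 (introduction) = 13.
The elision shares a bar with the next section but does not change this unit's count.

13 measures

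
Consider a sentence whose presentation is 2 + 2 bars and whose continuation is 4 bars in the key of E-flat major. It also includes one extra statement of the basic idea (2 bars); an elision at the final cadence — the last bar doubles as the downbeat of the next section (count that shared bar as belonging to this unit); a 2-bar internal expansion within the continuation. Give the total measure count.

12 measures

Basic sentence: 2 + 2 + 4 = 8 bars.
8 (basic form) + 2 (extra statement) + 2 (internal expansion) = 12.
The elision shares a bar with the next section but does not change this unit's count.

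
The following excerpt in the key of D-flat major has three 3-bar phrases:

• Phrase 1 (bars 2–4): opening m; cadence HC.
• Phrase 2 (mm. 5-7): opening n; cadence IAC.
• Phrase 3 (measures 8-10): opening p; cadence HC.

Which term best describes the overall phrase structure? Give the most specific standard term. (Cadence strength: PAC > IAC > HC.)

The final phrase closes with a half cadence, which is not stronger than the preceding imperfect authentic cadence; the 3 phrases lack an overall antecedent–consequent design and so form a phrase group.

phrase group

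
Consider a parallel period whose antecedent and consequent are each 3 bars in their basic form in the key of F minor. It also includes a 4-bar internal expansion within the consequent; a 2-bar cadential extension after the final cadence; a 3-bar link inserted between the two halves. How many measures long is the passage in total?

15 measures

Basic parallel period: 3 + 3 = 6 bars.
6 (basic form) + 4 (internal expansion) + 2 (cadential extension) + 3 (link) = 15.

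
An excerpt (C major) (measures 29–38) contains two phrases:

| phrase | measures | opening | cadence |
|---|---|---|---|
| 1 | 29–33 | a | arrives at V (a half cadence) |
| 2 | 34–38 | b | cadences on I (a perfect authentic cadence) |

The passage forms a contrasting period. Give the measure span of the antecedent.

measures 29–33

The phrase ending with the weaker cadence (half cadence) is the antecedent; the one ending more conclusively (perfect authentic cadence) is the consequent. The antecedent is measures 29–33.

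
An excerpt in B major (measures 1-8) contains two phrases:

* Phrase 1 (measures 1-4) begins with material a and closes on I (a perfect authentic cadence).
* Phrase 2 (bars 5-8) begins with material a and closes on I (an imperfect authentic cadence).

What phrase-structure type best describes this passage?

phrase group

The second phrase closes with an imperfect authentic cadence, which is not stronger than the first phrase's perfect authentic cadence; without a weak→strong cadential pair there is no antecedent–consequent relationship, so this is a phrase group rather than a period.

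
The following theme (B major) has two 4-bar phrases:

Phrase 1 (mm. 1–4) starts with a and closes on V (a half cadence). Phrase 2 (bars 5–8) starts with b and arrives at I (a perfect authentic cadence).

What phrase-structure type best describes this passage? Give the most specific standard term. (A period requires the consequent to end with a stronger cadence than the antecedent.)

contrasting period

Phrase 1 ends with a half cadence (weaker) and phrase 2 with a perfect authentic cadence (stronger): antecedent + consequent = a period.
The two phrases open with different material (a / b), so the period is contrasting.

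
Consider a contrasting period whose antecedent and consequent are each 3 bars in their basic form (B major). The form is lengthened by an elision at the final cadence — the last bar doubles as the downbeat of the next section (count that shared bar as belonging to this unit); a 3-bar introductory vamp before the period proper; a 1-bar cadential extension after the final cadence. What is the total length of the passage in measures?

10 measures

Basic contrasting period: 3 + 3 = 6 bars.
6 (basic form) + 3 (introduction) + 1 (cadential extension) = 10.
The elision shares a bar with the next section but does not change this unit's count.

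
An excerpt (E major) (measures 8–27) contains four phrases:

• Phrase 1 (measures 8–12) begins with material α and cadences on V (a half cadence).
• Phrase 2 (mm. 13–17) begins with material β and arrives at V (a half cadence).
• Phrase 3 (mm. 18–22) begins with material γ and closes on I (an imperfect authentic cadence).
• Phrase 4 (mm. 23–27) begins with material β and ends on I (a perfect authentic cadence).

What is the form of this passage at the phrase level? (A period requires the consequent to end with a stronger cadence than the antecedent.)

contrasting double period

Four phrases in two halves: the first half (mm. 8–17) ends with a half cadence, the second (mm. 18-27) with a perfect authentic cadence — a large antecedent–consequent pair, i.e. a double period.
Phrase 3 begins with different material from phrase 1, making it contrasting.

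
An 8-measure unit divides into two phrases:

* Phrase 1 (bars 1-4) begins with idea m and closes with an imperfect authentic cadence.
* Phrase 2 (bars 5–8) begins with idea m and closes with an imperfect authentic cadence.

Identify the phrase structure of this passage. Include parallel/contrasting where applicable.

Both phrases have the same opening (m) and the same cadence (imperfect authentic cadence): the second is a restatement, not a consequent, so this is a repeated phrase rather than a period.

repeated phrase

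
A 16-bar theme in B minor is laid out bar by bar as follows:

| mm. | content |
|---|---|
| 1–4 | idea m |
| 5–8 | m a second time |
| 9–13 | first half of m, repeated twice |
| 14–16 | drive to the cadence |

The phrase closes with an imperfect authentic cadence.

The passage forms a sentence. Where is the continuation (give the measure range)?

After the presentation (mm. 1-8), the continuation covers the fragmentation through the cadence: mm. 9-16.

measures 9–16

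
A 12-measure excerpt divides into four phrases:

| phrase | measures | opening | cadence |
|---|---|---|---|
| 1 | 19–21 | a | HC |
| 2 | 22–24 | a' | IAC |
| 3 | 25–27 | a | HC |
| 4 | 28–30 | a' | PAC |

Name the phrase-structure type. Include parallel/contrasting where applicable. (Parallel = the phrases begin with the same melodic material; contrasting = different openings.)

Four phrases in two halves: the first half (measures 19–24) ends with an imperfect authentic cadence, the second (measures 25-30) with a perfect authentic cadence — a large antecedent–consequent pair, i.e. a double period.
Phrase 3 begins with the same material as phrase 1, making it parallel.

parallel double period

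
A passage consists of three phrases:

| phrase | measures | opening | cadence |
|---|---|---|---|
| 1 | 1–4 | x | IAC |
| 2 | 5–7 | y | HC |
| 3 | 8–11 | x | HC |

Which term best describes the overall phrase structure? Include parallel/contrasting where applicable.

phrase group

The final phrase closes with a half cadence, which is not stronger than the preceding half cadence; the 3 phrases lack an overall antecedent–consequent design and so form a phrase group.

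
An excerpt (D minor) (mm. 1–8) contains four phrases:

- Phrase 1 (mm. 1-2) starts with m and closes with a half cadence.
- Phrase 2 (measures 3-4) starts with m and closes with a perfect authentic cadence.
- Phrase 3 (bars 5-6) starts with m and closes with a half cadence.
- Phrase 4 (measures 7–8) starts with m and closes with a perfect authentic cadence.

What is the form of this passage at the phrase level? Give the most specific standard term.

repeated period

The cadence pattern HC–PAC–HC–PAC is weak–strong twice, and phrases 3–4 restate phrases 1–2: a period heard twice, not a double period (which would end weakly at phrase 2).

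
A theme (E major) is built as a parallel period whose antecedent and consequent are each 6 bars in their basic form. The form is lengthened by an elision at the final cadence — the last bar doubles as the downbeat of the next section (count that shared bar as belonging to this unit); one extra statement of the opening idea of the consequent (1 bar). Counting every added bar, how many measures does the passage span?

Basic parallel period: 6 + 6 = 12 bars.
12 (basic form) + 1 (extra statement) = 13.
The elision shares a bar with the next section but does not change this unit's count.

13 measures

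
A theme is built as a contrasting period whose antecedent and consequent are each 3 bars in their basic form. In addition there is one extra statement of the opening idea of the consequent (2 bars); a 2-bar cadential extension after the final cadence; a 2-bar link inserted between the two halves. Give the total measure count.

Basic contrasting period: 3 + 3 = 6 bars.
6 (basic form) + 2 (extra statement) + 2 (cadential extension) + 2 (link) = 12.

12 measures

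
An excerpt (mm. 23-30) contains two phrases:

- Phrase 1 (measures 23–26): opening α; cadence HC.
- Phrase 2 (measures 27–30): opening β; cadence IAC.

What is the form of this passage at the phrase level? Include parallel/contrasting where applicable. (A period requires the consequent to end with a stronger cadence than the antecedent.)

Phrase 1 ends with a half cadence (weaker) and phrase 2 with an imperfect authentic cadence (stronger): antecedent + consequent = a period.
The two phrases open with different material (α / β), so the period is contrasting.

contrasting period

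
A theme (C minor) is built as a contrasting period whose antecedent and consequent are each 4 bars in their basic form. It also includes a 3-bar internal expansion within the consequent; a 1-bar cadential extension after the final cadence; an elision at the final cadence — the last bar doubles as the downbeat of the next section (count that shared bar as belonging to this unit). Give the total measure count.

Basic contrasting period: 4 + 4 = 8 bars.
8 (basic form) + 3 (internal expansion) + 1 (cadential extension) = 12.
The elision shares a bar with the next section but does not change this unit's count.

12 measures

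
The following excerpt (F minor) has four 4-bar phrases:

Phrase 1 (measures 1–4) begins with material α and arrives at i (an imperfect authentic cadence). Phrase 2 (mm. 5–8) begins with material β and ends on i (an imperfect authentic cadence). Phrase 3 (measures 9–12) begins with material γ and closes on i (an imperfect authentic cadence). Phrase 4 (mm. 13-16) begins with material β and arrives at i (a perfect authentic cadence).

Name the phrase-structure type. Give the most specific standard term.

Four phrases in two halves: the first half (measures 1–8) ends with an imperfect authentic cadence, the second (bars 9–16) with a perfect authentic cadence — a large antecedent–consequent pair, i.e. a double period.
Phrase 3 begins with different material from phrase 1, making it contrasting.

contrasting double period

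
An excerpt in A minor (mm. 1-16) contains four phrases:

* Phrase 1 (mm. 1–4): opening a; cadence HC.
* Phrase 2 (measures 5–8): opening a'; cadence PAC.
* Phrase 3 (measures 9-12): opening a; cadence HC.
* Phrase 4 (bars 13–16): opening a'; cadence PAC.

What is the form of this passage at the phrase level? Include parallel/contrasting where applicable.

The cadence pattern HC–PAC–HC–PAC is weak–strong twice, and phrases 3–4 restate phrases 1–2: a period heard twice, not a double period (which would end weakly at phrase 2).

repeated period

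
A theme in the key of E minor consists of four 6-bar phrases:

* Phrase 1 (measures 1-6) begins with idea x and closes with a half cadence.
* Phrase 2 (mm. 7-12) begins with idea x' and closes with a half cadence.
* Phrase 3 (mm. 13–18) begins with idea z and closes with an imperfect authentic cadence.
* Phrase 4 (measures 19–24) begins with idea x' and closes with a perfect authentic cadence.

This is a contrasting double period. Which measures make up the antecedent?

measures 1–12

In a double period the first pair of phrases (ending half cadence) is the large antecedent and the second pair (ending perfect authentic cadence) is the large consequent; the antecedent is measures 1–12.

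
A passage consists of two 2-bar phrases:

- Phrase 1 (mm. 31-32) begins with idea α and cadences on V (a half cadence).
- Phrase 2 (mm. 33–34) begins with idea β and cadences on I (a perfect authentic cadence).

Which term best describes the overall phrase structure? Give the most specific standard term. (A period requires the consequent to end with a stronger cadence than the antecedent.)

contrasting period

Phrase 1 ends with a half cadence (weaker) and phrase 2 with a perfect authentic cadence (stronger): antecedent + consequent = a period.
The two phrases open with different material (α / β), so the period is contrasting.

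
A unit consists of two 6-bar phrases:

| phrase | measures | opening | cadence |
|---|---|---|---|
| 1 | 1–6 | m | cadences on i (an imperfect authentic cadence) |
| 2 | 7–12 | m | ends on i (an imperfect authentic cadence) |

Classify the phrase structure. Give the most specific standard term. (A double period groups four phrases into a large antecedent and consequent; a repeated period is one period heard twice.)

repeated phrase

Both phrases have the same opening (m) and the same cadence (imperfect authentic cadence): the second is a restatement, not a consequent, so this is a repeated phrase rather than a period.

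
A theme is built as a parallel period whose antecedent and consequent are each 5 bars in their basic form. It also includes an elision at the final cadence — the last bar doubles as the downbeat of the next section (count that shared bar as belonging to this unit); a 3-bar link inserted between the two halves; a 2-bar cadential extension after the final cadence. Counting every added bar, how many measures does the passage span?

Basic parallel period: 5 + 5 = 10 bars.
10 (basic form) + 3 (link) + 2 (cadential extension) = 15.
The elision shares a bar with the next section but does not change this unit's count.

15 measures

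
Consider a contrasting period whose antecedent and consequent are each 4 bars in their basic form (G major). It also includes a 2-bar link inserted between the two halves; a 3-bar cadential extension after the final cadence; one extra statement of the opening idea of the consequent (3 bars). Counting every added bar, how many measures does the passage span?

16 measures

Basic contrasting period: 4 + 4 = 8 bars.
8 (basic form) + 2 (link) + 3 (cadential extension) + 3 (extra statement) = 16.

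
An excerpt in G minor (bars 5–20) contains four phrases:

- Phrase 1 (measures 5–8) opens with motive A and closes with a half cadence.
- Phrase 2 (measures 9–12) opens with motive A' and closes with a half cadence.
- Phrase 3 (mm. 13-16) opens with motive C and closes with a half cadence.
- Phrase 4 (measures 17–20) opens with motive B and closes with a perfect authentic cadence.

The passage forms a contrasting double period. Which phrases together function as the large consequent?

In a double period the first pair of phrases (ending half cadence) is the large antecedent and the second pair (ending perfect authentic cadence) is the large consequent; the consequent is phrases 3 and 4.

phrases 3 and 4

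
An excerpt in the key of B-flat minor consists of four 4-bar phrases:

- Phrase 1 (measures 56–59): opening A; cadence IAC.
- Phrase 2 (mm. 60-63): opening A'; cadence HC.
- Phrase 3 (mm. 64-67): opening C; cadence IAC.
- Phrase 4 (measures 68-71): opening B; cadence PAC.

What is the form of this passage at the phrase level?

contrasting double period

Four phrases in two halves: the first half (bars 56–63) ends with a half cadence, the second (bars 64–71) with a perfect authentic cadence — a large antecedent–consequent pair, i.e. a double period.
Phrase 3 begins with different material from phrase 1, making it contrasting.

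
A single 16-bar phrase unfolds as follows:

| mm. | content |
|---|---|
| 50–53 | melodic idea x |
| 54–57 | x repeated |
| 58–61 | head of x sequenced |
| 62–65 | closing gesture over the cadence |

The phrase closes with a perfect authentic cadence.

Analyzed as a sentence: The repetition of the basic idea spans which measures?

The presentation of a sentence is the basic idea (mm. 50–53) plus its repetition (mm. 54-57); the repetition of the basic idea is therefore mm. 54-57.

measures 54–57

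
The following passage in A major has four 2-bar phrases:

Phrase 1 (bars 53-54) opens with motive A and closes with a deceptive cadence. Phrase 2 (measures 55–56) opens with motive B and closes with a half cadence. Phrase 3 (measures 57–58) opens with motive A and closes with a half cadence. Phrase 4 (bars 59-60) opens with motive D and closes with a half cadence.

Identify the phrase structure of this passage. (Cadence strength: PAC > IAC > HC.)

phrase group

Phrase 4 ends with a half cadence, no stronger than phrase 2's half cadence, so the four phrases do not form a double period; nor do phrases 3–4 duplicate 1–2, so it is not a repeated period. With no phrase reaching a conclusive cadence, the passage is a phrase group.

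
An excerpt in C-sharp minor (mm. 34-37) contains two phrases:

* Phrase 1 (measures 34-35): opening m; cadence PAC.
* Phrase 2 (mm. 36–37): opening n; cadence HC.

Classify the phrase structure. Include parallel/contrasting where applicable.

phrase group

The second phrase closes with a half cadence, which is not stronger than the first phrase's perfect authentic cadence; without a weak→strong cadential pair there is no antecedent–consequent relationship, so this is a phrase group rather than a period.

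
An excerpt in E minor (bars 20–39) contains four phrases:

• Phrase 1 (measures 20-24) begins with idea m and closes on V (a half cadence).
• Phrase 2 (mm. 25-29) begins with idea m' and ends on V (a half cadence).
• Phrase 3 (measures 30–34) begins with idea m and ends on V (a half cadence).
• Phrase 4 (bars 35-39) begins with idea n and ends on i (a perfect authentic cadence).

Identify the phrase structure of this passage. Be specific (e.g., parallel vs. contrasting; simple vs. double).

parallel double period

Four phrases in two halves: the first half (measures 20-29) ends with a half cadence, the second (mm. 30-39) with a perfect authentic cadence — a large antecedent–consequent pair, i.e. a double period.
Phrase 3 begins with the same material as phrase 1, making it parallel.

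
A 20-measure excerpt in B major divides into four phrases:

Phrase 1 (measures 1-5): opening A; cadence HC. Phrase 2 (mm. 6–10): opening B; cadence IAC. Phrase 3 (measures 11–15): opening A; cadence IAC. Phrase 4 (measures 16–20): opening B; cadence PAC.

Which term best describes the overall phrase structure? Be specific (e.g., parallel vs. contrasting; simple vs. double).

parallel double period

Four phrases in two halves: the first half (bars 1–10) ends with an imperfect authentic cadence, the second (measures 11–20) with a perfect authentic cadence — a large antecedent–consequent pair, i.e. a double period.
Phrase 3 begins with the same material as phrase 1, making it parallel.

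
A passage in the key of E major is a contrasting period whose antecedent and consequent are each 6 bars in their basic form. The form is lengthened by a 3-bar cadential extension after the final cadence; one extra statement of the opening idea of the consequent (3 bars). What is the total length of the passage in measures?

18 measures

Basic contrasting period: 6 + 6 = 12 bars.
12 (basic form) + 3 (cadential extension) + 3 (extra statement) = 18.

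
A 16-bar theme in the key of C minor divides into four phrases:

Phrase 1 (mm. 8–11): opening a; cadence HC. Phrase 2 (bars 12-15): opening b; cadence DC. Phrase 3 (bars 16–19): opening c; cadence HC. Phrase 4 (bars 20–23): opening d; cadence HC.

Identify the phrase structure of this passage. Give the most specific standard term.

Phrase 4 ends with a half cadence, no stronger than phrase 2's deceptive cadence, so the four phrases do not form a double period; nor do phrases 3–4 duplicate 1–2, so it is not a repeated period. With no phrase reaching a conclusive cadence, the passage is a phrase group.

phrase group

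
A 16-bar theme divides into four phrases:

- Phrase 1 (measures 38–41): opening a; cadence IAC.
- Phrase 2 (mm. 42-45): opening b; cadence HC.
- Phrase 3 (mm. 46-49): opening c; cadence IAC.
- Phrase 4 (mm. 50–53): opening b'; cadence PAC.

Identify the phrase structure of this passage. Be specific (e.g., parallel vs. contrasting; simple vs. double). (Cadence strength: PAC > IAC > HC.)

Four phrases in two halves: the first half (mm. 38-45) ends with a half cadence, the second (mm. 46-53) with a perfect authentic cadence — a large antecedent–consequent pair, i.e. a double period.
Phrase 3 begins with different material from phrase 1, making it contrasting.

contrasting double period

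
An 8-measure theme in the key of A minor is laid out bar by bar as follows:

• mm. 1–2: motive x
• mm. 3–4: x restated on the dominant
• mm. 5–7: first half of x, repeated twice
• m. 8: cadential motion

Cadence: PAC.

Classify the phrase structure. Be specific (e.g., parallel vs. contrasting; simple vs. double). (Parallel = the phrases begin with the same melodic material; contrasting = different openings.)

Basic idea (measures 1–2) + its repetition (mm. 3-4) form the presentation; fragmentation and cadence (mm. 5-8) form the continuation — the 8-bar whole is a sentence.

sentence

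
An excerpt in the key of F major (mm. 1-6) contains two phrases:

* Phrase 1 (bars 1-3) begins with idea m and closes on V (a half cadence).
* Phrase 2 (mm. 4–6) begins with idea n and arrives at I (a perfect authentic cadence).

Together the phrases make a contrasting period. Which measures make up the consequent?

measures 4–6

The phrase ending with the weaker cadence (half cadence) is the antecedent; the one ending more conclusively (perfect authentic cadence) is the consequent. The consequent is measures 4–6.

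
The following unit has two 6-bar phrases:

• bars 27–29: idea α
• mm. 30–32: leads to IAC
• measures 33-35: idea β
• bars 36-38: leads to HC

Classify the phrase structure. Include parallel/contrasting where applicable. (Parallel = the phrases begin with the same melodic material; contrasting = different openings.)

The second phrase closes with a half cadence, which is not stronger than the first phrase's imperfect authentic cadence; without a weak→strong cadential pair there is no antecedent–consequent relationship, so this is a phrase group rather than a period.

phrase group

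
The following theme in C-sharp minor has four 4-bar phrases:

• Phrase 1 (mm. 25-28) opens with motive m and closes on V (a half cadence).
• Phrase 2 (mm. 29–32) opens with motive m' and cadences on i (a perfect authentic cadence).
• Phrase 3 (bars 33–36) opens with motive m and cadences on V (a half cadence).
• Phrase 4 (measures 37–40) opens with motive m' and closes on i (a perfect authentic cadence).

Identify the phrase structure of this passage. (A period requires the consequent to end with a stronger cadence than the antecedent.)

repeated period

The cadence pattern HC–PAC–HC–PAC is weak–strong twice, and phrases 3–4 restate phrases 1–2: a period heard twice, not a double period (which would end weakly at phrase 2).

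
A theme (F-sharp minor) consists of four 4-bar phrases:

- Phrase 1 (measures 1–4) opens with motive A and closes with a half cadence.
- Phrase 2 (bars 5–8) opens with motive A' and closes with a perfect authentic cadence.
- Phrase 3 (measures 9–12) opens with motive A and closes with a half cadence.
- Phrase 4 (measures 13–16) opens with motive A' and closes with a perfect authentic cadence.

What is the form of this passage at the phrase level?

The cadence pattern HC–PAC–HC–PAC is weak–strong twice, and phrases 3–4 restate phrases 1–2: a period heard twice, not a double period (which would end weakly at phrase 2).

repeated period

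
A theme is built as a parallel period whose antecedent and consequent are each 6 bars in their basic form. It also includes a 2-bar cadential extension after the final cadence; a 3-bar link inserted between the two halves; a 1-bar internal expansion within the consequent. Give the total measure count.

Basic parallel period: 6 + 6 = 12 bars.
12 (basic form) + 2 (cadential extension) + 3 (link) + 1 (internal expansion) = 18.

18 measures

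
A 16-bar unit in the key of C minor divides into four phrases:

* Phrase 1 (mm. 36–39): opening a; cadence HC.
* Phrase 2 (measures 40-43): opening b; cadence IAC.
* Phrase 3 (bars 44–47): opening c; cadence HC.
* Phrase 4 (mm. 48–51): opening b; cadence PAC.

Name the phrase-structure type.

Four phrases in two halves: the first half (bars 36–43) ends with an imperfect authentic cadence, the second (measures 44-51) with a perfect authentic cadence — a large antecedent–consequent pair, i.e. a double period.
Phrase 3 begins with different material from phrase 1, making it contrasting.

contrasting double period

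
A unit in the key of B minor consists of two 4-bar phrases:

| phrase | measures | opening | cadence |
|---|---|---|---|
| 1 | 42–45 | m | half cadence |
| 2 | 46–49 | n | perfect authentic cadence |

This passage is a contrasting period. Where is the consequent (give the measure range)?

measures 46–49

The antecedent is the phrase ending with the weaker cadence (half cadence, phrase 1) and the consequent the one ending more conclusively (perfect authentic cadence, phrase 2); the consequent is measures 46–49.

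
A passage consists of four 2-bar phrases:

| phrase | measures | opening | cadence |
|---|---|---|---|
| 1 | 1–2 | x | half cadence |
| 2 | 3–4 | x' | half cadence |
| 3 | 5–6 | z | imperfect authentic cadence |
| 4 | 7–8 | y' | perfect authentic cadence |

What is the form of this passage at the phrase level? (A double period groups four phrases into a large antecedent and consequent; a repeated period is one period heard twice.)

contrasting double period

Four phrases in two halves: the first half (bars 1–4) ends with a half cadence, the second (mm. 5-8) with a perfect authentic cadence — a large antecedent–consequent pair, i.e. a double period.
Phrase 3 begins with different material from phrase 1, making it contrasting.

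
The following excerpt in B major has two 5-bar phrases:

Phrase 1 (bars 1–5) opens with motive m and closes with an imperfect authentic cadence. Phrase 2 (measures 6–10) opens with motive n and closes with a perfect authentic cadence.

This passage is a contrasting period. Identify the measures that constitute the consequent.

The antecedent is the phrase ending with the weaker cadence (imperfect authentic cadence, phrase 1) and the consequent the one ending more conclusively (perfect authentic cadence, phrase 2); the consequent is bars 6–10.

measures 6–10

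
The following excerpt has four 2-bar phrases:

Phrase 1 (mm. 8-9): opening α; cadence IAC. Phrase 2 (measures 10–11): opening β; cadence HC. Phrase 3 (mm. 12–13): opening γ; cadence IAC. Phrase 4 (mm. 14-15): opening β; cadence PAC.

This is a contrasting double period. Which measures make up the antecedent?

measures 8–11

In a double period the first pair of phrases (ending half cadence) is the large antecedent and the second pair (ending perfect authentic cadence) is the large consequent; the antecedent is measures 8–11.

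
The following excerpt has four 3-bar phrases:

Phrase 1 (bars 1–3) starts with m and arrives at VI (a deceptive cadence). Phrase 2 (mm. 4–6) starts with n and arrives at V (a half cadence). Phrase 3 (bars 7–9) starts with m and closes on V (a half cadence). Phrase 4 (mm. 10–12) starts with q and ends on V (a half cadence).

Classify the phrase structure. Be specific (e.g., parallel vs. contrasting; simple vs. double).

phrase group

Phrase 4 ends with a half cadence, no stronger than phrase 2's half cadence, so the four phrases do not form a double period; nor do phrases 3–4 duplicate 1–2, so it is not a repeated period. With no phrase reaching a conclusive cadence, the passage is a phrase group.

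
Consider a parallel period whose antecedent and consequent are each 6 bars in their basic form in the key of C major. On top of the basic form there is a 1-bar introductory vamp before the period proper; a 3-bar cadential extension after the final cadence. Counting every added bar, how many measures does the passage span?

Basic parallel period: 6 + 6 = 12 bars.
12 (basic form) + 1 (introduction) + 3 (cadential extension) = 16.

16 measures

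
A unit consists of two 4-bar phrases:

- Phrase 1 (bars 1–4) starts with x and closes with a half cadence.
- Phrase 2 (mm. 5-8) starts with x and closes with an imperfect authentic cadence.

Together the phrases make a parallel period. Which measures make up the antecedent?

measures 1–4

The phrase ending with the weaker cadence (half cadence) is the antecedent; the one ending more conclusively (imperfect authentic cadence) is the consequent. The antecedent is measures 1–4.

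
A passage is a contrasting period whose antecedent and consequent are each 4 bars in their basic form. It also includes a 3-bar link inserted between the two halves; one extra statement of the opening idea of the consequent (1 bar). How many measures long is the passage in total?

Basic contrasting period: 4 + 4 = 8 bars.
8 (basic form) + 3 (link) + 1 (extra statement) = 12.

12 measures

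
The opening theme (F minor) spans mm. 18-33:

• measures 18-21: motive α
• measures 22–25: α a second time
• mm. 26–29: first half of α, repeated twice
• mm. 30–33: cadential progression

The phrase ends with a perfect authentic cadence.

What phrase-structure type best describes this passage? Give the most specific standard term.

sentence

Basic idea (mm. 18–21) + its repetition (measures 22–25) form the presentation; fragmentation and cadence (bars 26–33) form the continuation — the 16-bar whole is a sentence.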